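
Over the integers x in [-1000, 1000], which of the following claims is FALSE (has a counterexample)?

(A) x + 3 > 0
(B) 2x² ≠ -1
(A) x = -3: LHS = (-3) + 3 = 0; 0 > 0 — FAILS

(B) Over all integers in [-1000, 1000], LHS − RHS is always positive; it is smallest at x = 0, where it equals 1:
x = 0: LHS = 2·0² = 0; 0 ≠ -1 — holds
At the ends of the range:
x = -1000: LHS = 2·(-1000)² = 2000000; 2000000 ≠ -1 — holds
x = 1000: LHS = 2·1000² = 2000000; 2000000 ≠ -1 — holds
Hence LHS − RHS is never 0, i.e. the two sides are never equal, so the relation holds for every integer in [-1000, 1000].

Only (A) has a counterexample.

Answer: A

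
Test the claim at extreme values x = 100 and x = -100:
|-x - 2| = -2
x = 100: LHS = |-100 - 2| = |-102| = 102; 102 = -2 — FAILS
x = -100: LHS = |-(-100) - 2| = |98| = 98; 98 = -2 — FAILS

Answer: No, fails for both x = 100 and x = -100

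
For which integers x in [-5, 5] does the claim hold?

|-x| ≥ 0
An absolute value is never negative, so the left side is ≥ 0 for every x, while the right side is 0. Tightest case in [-5, 5] is x = 0:
x = 0: LHS = |-0| = |0| = 0; 0 ≥ 0 — holds
Hence LHS − RHS is never negative, i.e. LHS ≥ RHS throughout, so the relation holds for every integer in [-5, 5].

Answer: All integers in [-5, 5]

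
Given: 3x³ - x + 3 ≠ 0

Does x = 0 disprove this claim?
Substitute x = 0 into the relation:
x = 0: LHS = 3·0³ - 0 + 3 = 3; 3 ≠ 0 — holds

The relation holds at x = 0, so it is not a counterexample.

Answer: No, x = 0 is not a counterexample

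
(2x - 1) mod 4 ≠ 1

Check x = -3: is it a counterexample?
Substitute x = -3 into the relation:
x = -3: LHS = (2·(-3) - 1) mod 4 = (-7) mod 4 = 1; 1 ≠ 1 — FAILS

Since the claim fails at x = -3, this value is a counterexample.

Answer: Yes, x = -3 is a counterexample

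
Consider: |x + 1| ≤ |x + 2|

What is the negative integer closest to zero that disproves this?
Testing negative integers from -1 downward:
x = -1: LHS = |(-1) + 1| = |0| = 0, RHS = |(-1) + 2| = |1| = 1; 0 ≤ 1 — holds
x = -2: LHS = |(-2) + 1| = |-1| = 1, RHS = |(-2) + 2| = |0| = 0; 1 ≤ 0 — FAILS  ← closest negative counterexample to 0

Answer: x = -2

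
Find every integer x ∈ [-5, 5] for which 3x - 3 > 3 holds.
Holds for: {3, 4, 5}
Fails for: {-5, -4, -3, -2, -1, 0, 1, 2}

Answer: {3, 4, 5}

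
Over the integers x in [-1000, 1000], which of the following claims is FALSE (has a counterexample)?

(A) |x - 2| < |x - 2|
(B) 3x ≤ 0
(A) x = 0: LHS = |0 - 2| = |-2| = 2, RHS = |0 - 2| = |-2| = 2; 2 < 2 — FAILS
(B) x = 1: LHS = 3·1 = 3; 3 ≤ 0 — FAILS

Answer: Both A and B are false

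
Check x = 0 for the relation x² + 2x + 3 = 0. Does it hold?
x = 0: LHS = 0² + 2·0 + 3 = 3; 3 = 0 — FAILS

The relation fails at x = 0, so x = 0 is a counterexample.

Answer: No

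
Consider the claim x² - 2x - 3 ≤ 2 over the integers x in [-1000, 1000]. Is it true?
The claim fails at x = -2:
x = -2: LHS = (-2)² - 2·(-2) - 3 = 5; 5 ≤ 2 — FAILS

Because a single integer refutes it, the statement is false.

Answer: False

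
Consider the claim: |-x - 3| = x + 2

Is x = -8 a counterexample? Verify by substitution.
Substitute x = -8 into the relation:
x = -8: LHS = |-(-8) - 3| = |5| = 5, RHS = (-8) + 2 = -6; 5 = -6 — FAILS

Since the claim fails at x = -8, this value is a counterexample.

Answer: Yes, x = -8 is a counterexample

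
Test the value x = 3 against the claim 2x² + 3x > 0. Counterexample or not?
Substitute x = 3 into the relation:
x = 3: LHS = 2·3² + 3·3 = 27; 27 > 0 — holds

The claim holds here, so x = 3 is not a counterexample. (A counterexample exists elsewhere, e.g. x = 0.)

Answer: No, x = 3 is not a counterexample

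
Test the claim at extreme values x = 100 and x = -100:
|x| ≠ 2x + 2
x = 100: LHS = |100| = 100, RHS = 2·100 + 2 = 202; 100 ≠ 202 — holds
x = -100: LHS = |-100| = 100, RHS = 2·(-100) + 2 = -198; 100 ≠ -198 — holds

Answer: Yes, holds for both x = 100 and x = -100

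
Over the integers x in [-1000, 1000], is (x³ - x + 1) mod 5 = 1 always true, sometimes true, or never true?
Holds at x = 0: LHS = (0³ - 0 + 1) mod 5 = 1 mod 5 = 1; 1 = 1 — holds
Fails at x = 2: LHS = (2³ - 2 + 1) mod 5 = 7 mod 5 = 2; 2 = 1 — FAILS
It is satisfied by some integers in the range but not all.

Answer: Sometimes true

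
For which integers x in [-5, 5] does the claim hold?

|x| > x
Holds for: {-5, -4, -3, -2, -1}
Fails for: {0, 1, 2, 3, 4, 5}

Answer: {-5, -4, -3, -2, -1}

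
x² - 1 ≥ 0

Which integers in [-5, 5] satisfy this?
Holds for: {-5, -4, -3, -2, -1, 1, 2, 3, 4, 5}
Fails for: {0}

Answer: {-5, -4, -3, -2, -1, 1, 2, 3, 4, 5}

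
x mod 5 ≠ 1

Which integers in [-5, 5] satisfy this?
Holds for: {-5, -3, -2, -1, 0, 2, 3, 4, 5}
Fails for: {-4, 1}

Answer: {-5, -3, -2, -1, 0, 2, 3, 4, 5}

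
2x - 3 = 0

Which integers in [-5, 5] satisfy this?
Track d = LHS − RHS over the integers in [-5, 5]. Equality would need d = 0, but d changes sign only between consecutive integers, jumping over 0:
x = 1: LHS = 2·1 - 3 = -1; -1 = 0 — FAILS  (d = -1)
x = 2: LHS = 2·2 - 3 = 1; 1 = 0 — FAILS  (d = 1)
Away from these crossings d keeps a constant sign, and checking every integer in [-5, 5] confirms d ≠ 0 throughout. Hence the two sides are never equal, so the claimed relation (=) fails for every integer in [-5, 5].

Answer: None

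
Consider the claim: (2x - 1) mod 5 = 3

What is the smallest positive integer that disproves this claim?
Testing positive integers:
x = 1: LHS = (2·1 - 1) mod 5 = 1 mod 5 = 1; 1 = 3 — FAILS  ← smallest positive counterexample

Answer: x = 1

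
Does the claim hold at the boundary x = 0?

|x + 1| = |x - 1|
x = 0: LHS = |0 + 1| = |1| = 1, RHS = |0 - 1| = |-1| = 1; 1 = 1 — holds

The relation is satisfied at x = 0.

Answer: Yes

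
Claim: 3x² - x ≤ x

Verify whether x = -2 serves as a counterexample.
Substitute x = -2 into the relation:
x = -2: LHS = 3·(-2)² - (-2) = 14; 14 ≤ -2 — FAILS

Since the claim fails at x = -2, this value is a counterexample.

Answer: Yes, x = -2 is a counterexample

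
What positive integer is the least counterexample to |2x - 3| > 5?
Testing positive integers:
x = 1: LHS = |2·1 - 3| = |-1| = 1; 1 > 5 — FAILS  ← smallest positive counterexample

Answer: x = 1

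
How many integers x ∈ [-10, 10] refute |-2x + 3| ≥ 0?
An absolute value is never negative, so the left side is ≥ 0 for every x, while the right side is 0. Tightest case in [-10, 10] is x = 1:
x = 1: LHS = |-2·1 + 3| = |1| = 1; 1 ≥ 0 — holds
Hence LHS − RHS is never negative, i.e. LHS ≥ RHS throughout, so the relation holds for every integer in [-10, 10].

No counterexample appears in that range.

Answer: 0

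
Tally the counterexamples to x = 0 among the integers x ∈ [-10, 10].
Counterexamples in [-10, 10]: {-10, -9, -8, -7, -6, -5, -4, -3, -2, -1, 1, 2, 3, 4, 5, 6, 7, 8, 9, 10}.

Counting them gives 20 values.

Answer: 20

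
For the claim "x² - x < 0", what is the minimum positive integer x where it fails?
Testing positive integers:
x = 1: LHS = 1² - 1 = 0; 0 < 0 — FAILS  ← smallest positive counterexample

Answer: x = 1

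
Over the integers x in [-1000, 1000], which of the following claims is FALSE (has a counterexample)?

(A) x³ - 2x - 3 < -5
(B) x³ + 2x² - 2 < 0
(A) x = 0: LHS = 0³ - 2·0 - 3 = -3; -3 < -5 — FAILS
(B) x = 1: LHS = 1³ + 2·1² - 2 = 1; 1 < 0 — FAILS

Answer: Both A and B are false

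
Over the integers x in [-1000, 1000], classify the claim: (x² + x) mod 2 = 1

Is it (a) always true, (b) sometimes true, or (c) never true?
For a polynomial with integer coefficients, its value mod 2 depends only on x mod 2, so it suffices to check one representative of each residue class, x = 0, 1:
x = 0: LHS = (0² + 0) mod 2 = 0 mod 2 = 0; 0 = 1 — FAILS
x = 1: LHS = (1² + 1) mod 2 = 2 mod 2 = 0; 0 = 1 — FAILS
The relation fails in every residue class, so the claimed relation (=) fails for every integer in [-1000, 1000].

No integer in the range satisfies it.

Answer: Never true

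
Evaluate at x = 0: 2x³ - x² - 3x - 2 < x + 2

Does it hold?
x = 0: LHS = 2·0³ - 0² - 3·0 - 2 = -2, RHS = 0 + 2 = 2; -2 < 2 — holds

The relation is satisfied at x = 0.

Answer: Yes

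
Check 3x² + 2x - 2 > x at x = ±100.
x = 100: LHS = 3·100² + 2·100 - 2 = 30198; 30198 > 100 — holds
x = -100: LHS = 3·(-100)² + 2·(-100) - 2 = 29798; 29798 > -100 — holds

Answer: Yes, holds for both x = 100 and x = -100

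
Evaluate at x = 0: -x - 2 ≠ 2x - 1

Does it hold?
x = 0: LHS = -0 - 2 = -2, RHS = 2·0 - 1 = -1; -2 ≠ -1 — holds

The relation is satisfied at x = 0.

Answer: Yes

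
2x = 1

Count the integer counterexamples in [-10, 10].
Counterexamples in [-10, 10]: {-10, -9, -8, -7, -6, -5, -4, -3, -2, -1, 0, 1, 2, 3, 4, 5, 6, 7, 8, 9, 10}.

Counting them gives 21 values.

Answer: 21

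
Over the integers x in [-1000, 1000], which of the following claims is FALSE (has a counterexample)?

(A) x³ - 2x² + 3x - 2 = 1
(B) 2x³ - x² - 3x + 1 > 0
(A) x = 0: LHS = 0³ - 2·0² + 3·0 - 2 = -2; -2 = 1 — FAILS
(B) x = 1: LHS = 2·1³ - 1² - 3·1 + 1 = -1; -1 > 0 — FAILS

Answer: Both A and B are false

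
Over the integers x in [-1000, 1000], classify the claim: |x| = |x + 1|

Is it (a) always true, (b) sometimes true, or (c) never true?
Track d = LHS − RHS over the integers in [-1000, 1000]. Equality would need d = 0, but d changes sign only between consecutive integers, jumping over 0:
x = -1: LHS = |-1| = 1, RHS = |(-1) + 1| = |0| = 0; 1 = 0 — FAILS  (d = 1)
x = 0: LHS = |0| = 0, RHS = |0 + 1| = |1| = 1; 0 = 1 — FAILS  (d = -1)
Away from these crossings d keeps a constant sign, and checking every integer in [-1000, 1000] confirms d ≠ 0 throughout. Hence the two sides are never equal, so the claimed relation (=) fails for every integer in [-1000, 1000].

No integer in the range satisfies it.

Answer: Never true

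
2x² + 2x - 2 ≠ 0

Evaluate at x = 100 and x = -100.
x = 100: LHS = 2·100² + 2·100 - 2 = 20198; 20198 ≠ 0 — holds
x = -100: LHS = 2·(-100)² + 2·(-100) - 2 = 19798; 19798 ≠ 0 — holds

Answer: Yes, holds for both x = 100 and x = -100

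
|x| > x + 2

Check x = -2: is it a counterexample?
Substitute x = -2 into the relation:
x = -2: LHS = |-2| = 2, RHS = (-2) + 2 = 0; 2 > 0 — holds

The claim holds here, so x = -2 is not a counterexample. (A counterexample exists elsewhere, e.g. x = 0.)

Answer: No, x = -2 is not a counterexample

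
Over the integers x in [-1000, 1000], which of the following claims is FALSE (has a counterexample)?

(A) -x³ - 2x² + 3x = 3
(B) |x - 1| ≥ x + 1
(A) x = 0: LHS = -0³ - 2·0² + 3·0 = 0; 0 = 3 — FAILS
(B) x = 1: LHS = |1 - 1| = |0| = 0, RHS = 1 + 1 = 2; 0 ≥ 2 — FAILS

Answer: Both A and B are false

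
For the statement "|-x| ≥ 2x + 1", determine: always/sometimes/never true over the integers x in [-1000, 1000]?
Holds at x = -1: LHS = |-(-1)| = |1| = 1, RHS = 2·(-1) + 1 = -1; 1 ≥ -1 — holds
Fails at x = 0: LHS = |-0| = |0| = 0, RHS = 2·0 + 1 = 1; 0 ≥ 1 — FAILS
It is satisfied by some integers in the range but not all.

Answer: Sometimes true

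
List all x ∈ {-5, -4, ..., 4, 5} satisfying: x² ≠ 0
Holds for: {-5, -4, -3, -2, -1, 1, 2, 3, 4, 5}
Fails for: {0}

Answer: {-5, -4, -3, -2, -1, 1, 2, 3, 4, 5}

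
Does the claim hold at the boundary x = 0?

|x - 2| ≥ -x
x = 0: LHS = |0 - 2| = |-2| = 2, RHS = -0 = 0; 2 ≥ 0 — holds

The relation is satisfied at x = 0.

Answer: Yes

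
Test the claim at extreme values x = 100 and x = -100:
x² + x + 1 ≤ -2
x = 100: LHS = 100² + 100 + 1 = 10101; 10101 ≤ -2 — FAILS
x = -100: LHS = (-100)² + (-100) + 1 = 9901; 9901 ≤ -2 — FAILS

Answer: No, fails for both x = 100 and x = -100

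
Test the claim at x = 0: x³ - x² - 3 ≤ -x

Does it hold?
x = 0: LHS = 0³ - 0² - 3 = -3, RHS = -0 = 0; -3 ≤ 0 — holds

The relation is satisfied at x = 0.

Answer: Yes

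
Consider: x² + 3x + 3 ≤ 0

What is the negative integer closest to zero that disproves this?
Testing negative integers from -1 downward:
x = -1: LHS = (-1)² + 3·(-1) + 3 = 1; 1 ≤ 0 — FAILS  ← closest negative counterexample to 0

Answer: x = -1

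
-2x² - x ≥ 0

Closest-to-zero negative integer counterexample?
Testing negative integers from -1 downward:
x = -1: LHS = -2·(-1)² - (-1) = -1; -1 ≥ 0 — FAILS  ← closest negative counterexample to 0

Answer: x = -1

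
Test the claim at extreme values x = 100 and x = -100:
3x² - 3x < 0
x = 100: LHS = 3·100² - 3·100 = 29700; 29700 < 0 — FAILS
x = -100: LHS = 3·(-100)² - 3·(-100) = 30300; 30300 < 0 — FAILS

Answer: No, fails for both x = 100 and x = -100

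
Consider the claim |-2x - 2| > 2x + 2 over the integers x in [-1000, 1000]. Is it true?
The claim fails at x = 0:
x = 0: LHS = |-2·0 - 2| = |-2| = 2, RHS = 2·0 + 2 = 2; 2 > 2 — FAILS

Because a single integer refutes it, the statement is false.

Answer: False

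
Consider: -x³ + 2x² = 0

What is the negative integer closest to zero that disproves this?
Testing negative integers from -1 downward:
x = -1: LHS = -(-1)³ + 2·(-1)² = 3; 3 = 0 — FAILS  ← closest negative counterexample to 0

Answer: x = -1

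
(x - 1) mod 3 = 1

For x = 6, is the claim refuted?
Substitute x = 6 into the relation:
x = 6: LHS = (6 - 1) mod 3 = 5 mod 3 = 2; 2 = 1 — FAILS

Since the claim fails at x = 6, this value is a counterexample.

Answer: Yes, x = 6 is a counterexample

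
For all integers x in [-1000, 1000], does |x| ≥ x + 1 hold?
The claim fails at x = 0:
x = 0: LHS = |0| = 0, RHS = 0 + 1 = 1; 0 ≥ 1 — FAILS

Because a single integer refutes it, the statement is false.

Answer: False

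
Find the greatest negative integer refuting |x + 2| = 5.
Testing negative integers from -1 downward:
x = -1: LHS = |(-1) + 2| = |1| = 1; 1 = 5 — FAILS  ← closest negative counterexample to 0

Answer: x = -1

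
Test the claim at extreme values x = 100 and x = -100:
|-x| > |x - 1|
x = 100: LHS = |-100| = 100, RHS = |100 - 1| = |99| = 99; 100 > 99 — holds
x = -100: LHS = |-(-100)| = |100| = 100, RHS = |(-100) - 1| = |-101| = 101; 100 > 101 — FAILS

Answer: Partially: holds for x = 100, fails for x = -100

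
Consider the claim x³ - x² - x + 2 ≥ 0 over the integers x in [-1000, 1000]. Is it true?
The claim fails at x = -2:
x = -2: LHS = (-2)³ - (-2)² - (-2) + 2 = -8; -8 ≥ 0 — FAILS

Because a single integer refutes it, the statement is false.

Answer: False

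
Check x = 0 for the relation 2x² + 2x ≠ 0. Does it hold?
x = 0: LHS = 2·0² + 2·0 = 0; 0 ≠ 0 — FAILS

The relation fails at x = 0, so x = 0 is a counterexample.

Answer: No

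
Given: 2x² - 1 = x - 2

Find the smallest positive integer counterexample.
Testing positive integers:
x = 1: LHS = 2·1² - 1 = 1, RHS = 1 - 2 = -1; 1 = -1 — FAILS  ← smallest positive counterexample

Answer: x = 1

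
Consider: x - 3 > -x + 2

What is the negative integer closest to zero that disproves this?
Testing negative integers from -1 downward:
x = -1: LHS = (-1) - 3 = -4, RHS = -(-1) + 2 = 3; -4 > 3 — FAILS  ← closest negative counterexample to 0

Answer: x = -1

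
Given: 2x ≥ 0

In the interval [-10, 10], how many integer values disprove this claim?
Counterexamples in [-10, 10]: {-10, -9, -8, -7, -6, -5, -4, -3, -2, -1}.

Counting them gives 10 values.

Answer: 10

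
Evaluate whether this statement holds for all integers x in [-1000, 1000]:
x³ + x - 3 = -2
The claim fails at x = 0:
x = 0: LHS = 0³ + 0 - 3 = -3; -3 = -2 — FAILS

Because a single integer refutes it, the statement is false.

Answer: False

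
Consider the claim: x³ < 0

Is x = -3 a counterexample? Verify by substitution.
Substitute x = -3 into the relation:
x = -3: LHS = (-3)³ = -27; -27 < 0 — holds

The claim holds here, so x = -3 is not a counterexample. (A counterexample exists elsewhere, e.g. x = 0.)

Answer: No, x = -3 is not a counterexample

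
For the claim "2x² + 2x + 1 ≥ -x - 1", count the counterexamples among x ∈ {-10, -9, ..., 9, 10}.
Over all integers in [-10, 10], LHS − RHS is smallest at x = -1, where it equals 1:
x = -1: LHS = 2·(-1)² + 2·(-1) + 1 = 1, RHS = -(-1) - 1 = 0; 1 ≥ 0 — holds
At the ends of the range:
x = -10: LHS = 2·(-10)² + 2·(-10) + 1 = 181, RHS = -(-10) - 1 = 9; 181 ≥ 9 — holds
x = 10: LHS = 2·10² + 2·10 + 1 = 221, RHS = -10 - 1 = -11; 221 ≥ -11 — holds
Hence LHS − RHS is never negative, i.e. LHS ≥ RHS throughout, so the relation holds for every integer in [-10, 10].

No counterexample appears in that range.

Answer: 0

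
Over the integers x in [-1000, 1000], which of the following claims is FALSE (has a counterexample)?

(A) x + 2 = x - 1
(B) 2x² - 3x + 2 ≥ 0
(A) x = 0: LHS = 0 + 2 = 2, RHS = 0 - 1 = -1; 2 = -1 — FAILS

(B) Over all integers in [-1000, 1000], LHS − RHS is smallest at x = 1, where it equals 1:
x = 1: LHS = 2·1² - 3·1 + 2 = 1; 1 ≥ 0 — holds
At the ends of the range:
x = -1000: LHS = 2·(-1000)² - 3·(-1000) + 2 = 2003002; 2003002 ≥ 0 — holds
x = 1000: LHS = 2·1000² - 3·1000 + 2 = 1997002; 1997002 ≥ 0 — holds
Hence LHS − RHS is never negative, i.e. LHS ≥ RHS throughout, so the relation holds for every integer in [-1000, 1000].

Only (A) has a counterexample.

Answer: A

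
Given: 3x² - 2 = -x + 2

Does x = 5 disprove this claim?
Substitute x = 5 into the relation:
x = 5: LHS = 3·5² - 2 = 73, RHS = -5 + 2 = -3; 73 = -3 — FAILS

Since the claim fails at x = 5, this value is a counterexample.

Answer: Yes, x = 5 is a counterexample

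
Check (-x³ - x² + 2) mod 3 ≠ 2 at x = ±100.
x = 100: LHS = (-100³ - 100² + 2) mod 3 = (-1009998) mod 3 = 0; 0 ≠ 2 — holds
x = -100: LHS = (-(-100)³ - (-100)² + 2) mod 3 = 990002 mod 3 = 2; 2 ≠ 2 — FAILS

Answer: Partially: holds for x = 100, fails for x = -100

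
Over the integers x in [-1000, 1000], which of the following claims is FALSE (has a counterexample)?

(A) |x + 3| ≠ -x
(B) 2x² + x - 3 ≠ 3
(A) Track d = LHS − RHS over the integers in [-1000, 1000]. Equality would need d = 0, but d changes sign only between consecutive integers, jumping over 0:
x = -2: LHS = |(-2) + 3| = |1| = 1, RHS = -(-2) = 2; 1 ≠ 2 — holds  (d = -1)
x = -1: LHS = |(-1) + 3| = |2| = 2, RHS = -(-1) = 1; 2 ≠ 1 — holds  (d = 1)
Away from these crossings d keeps a constant sign, and checking every integer in [-1000, 1000] confirms d ≠ 0 throughout. Hence the two sides are never equal, so the relation holds for every integer in [-1000, 1000].

(B) x = -2: LHS = 2·(-2)² + (-2) - 3 = 3; 3 ≠ 3 — FAILS

Only (B) has a counterexample.

Answer: B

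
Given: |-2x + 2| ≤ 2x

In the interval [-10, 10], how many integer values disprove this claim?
Counterexamples in [-10, 10]: {-10, -9, -8, -7, -6, -5, -4, -3, -2, -1, 0}.

Counting them gives 11 values.

Answer: 11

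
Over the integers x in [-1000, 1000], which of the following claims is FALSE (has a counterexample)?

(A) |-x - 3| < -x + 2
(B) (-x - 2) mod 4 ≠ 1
(A) x = 0: LHS = |-0 - 3| = |-3| = 3, RHS = -0 + 2 = 2; 3 < 2 — FAILS
(B) x = 1: LHS = (-1 - 2) mod 4 = (-3) mod 4 = 1; 1 ≠ 1 — FAILS

Answer: Both A and B are false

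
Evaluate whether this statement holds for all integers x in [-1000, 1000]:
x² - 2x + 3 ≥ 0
Over all integers in [-1000, 1000], LHS − RHS is smallest at x = 1, where it equals 2:
x = 1: LHS = 1² - 2·1 + 3 = 2; 2 ≥ 0 — holds
At the ends of the range:
x = -1000: LHS = (-1000)² - 2·(-1000) + 3 = 1002003; 1002003 ≥ 0 — holds
x = 1000: LHS = 1000² - 2·1000 + 3 = 998003; 998003 ≥ 0 — holds
Hence LHS − RHS is never negative, i.e. LHS ≥ RHS throughout, so the relation holds for every integer in [-1000, 1000].

No counterexample exists.

Answer: True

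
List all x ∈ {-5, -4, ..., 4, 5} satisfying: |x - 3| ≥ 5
Holds for: {-5, -4, -3, -2}
Fails for: {-1, 0, 1, 2, 3, 4, 5}

Answer: {-5, -4, -3, -2}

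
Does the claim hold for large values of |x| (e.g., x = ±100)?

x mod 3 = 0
x = 100: LHS = 100 mod 3 = 1; 1 = 0 — FAILS
x = -100: LHS = (-100) mod 3 = 2; 2 = 0 — FAILS

Answer: No, fails for both x = 100 and x = -100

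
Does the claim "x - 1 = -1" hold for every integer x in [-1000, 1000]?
The claim fails at x = 1:
x = 1: LHS = 1 - 1 = 0; 0 = -1 — FAILS

Because a single integer refutes it, the statement is false.

Answer: False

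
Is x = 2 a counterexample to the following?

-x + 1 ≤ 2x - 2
Substitute x = 2 into the relation:
x = 2: LHS = -2 + 1 = -1, RHS = 2·2 - 2 = 2; -1 ≤ 2 — holds

The claim holds here, so x = 2 is not a counterexample. (A counterexample exists elsewhere, e.g. x = 0.)

Answer: No, x = 2 is not a counterexample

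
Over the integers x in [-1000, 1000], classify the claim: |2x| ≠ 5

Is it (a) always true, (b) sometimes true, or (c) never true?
Track d = LHS − RHS over the integers in [-1000, 1000]. Equality would need d = 0, but d changes sign only between consecutive integers, jumping over 0:
x = -3: LHS = |2·(-3)| = |-6| = 6; 6 ≠ 5 — holds  (d = 1)
x = -2: LHS = |2·(-2)| = |-4| = 4; 4 ≠ 5 — holds  (d = -1)
x = 2: LHS = |2·2| = |4| = 4; 4 ≠ 5 — holds  (d = -1)
x = 3: LHS = |2·3| = |6| = 6; 6 ≠ 5 — holds  (d = 1)
Away from these crossings d keeps a constant sign, and checking every integer in [-1000, 1000] confirms d ≠ 0 throughout. Hence the two sides are never equal, so the relation holds for every integer in [-1000, 1000].

No counterexample exists.

Answer: Always true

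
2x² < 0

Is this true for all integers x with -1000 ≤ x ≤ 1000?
The claim fails at x = 0:
x = 0: LHS = 2·0² = 0; 0 < 0 — FAILS

Because a single integer refutes it, the statement is false.

Answer: False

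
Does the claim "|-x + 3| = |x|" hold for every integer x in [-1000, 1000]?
The claim fails at x = 0:
x = 0: LHS = |-0 + 3| = |3| = 3, RHS = |0| = 0; 3 = 0 — FAILS

Because a single integer refutes it, the statement is false.

Answer: False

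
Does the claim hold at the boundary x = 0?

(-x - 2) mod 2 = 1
x = 0: LHS = (-0 - 2) mod 2 = (-2) mod 2 = 0; 0 = 1 — FAILS

The relation fails at x = 0, so x = 0 is a counterexample.

Answer: No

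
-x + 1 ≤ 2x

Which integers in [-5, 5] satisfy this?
Holds for: {1, 2, 3, 4, 5}
Fails for: {-5, -4, -3, -2, -1, 0}

Answer: {1, 2, 3, 4, 5}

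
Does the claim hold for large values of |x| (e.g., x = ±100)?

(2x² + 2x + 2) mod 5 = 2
x = 100: LHS = (2·100² + 2·100 + 2) mod 5 = 20202 mod 5 = 2; 2 = 2 — holds
x = -100: LHS = (2·(-100)² + 2·(-100) + 2) mod 5 = 19802 mod 5 = 2; 2 = 2 — holds

Answer: Yes, holds for both x = 100 and x = -100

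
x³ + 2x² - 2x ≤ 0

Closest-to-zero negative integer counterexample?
Testing negative integers from -1 downward:
x = -1: LHS = (-1)³ + 2·(-1)² - 2·(-1) = 3; 3 ≤ 0 — FAILS  ← closest negative counterexample to 0

Answer: x = -1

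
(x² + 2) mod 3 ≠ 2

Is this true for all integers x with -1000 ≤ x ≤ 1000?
The claim fails at x = 0:
x = 0: LHS = (0² + 2) mod 3 = 2 mod 3 = 2; 2 ≠ 2 — FAILS

Because a single integer refutes it, the statement is false.

Answer: False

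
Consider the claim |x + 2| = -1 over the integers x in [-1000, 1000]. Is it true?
The claim fails at x = 0:
x = 0: LHS = |0 + 2| = |2| = 2; 2 = -1 — FAILS

Because a single integer refutes it, the statement is false.

Answer: False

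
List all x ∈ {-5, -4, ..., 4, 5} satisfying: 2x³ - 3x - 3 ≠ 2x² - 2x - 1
Track d = LHS − RHS over the integers in [-5, 5]. Equality would need d = 0, but d changes sign only between consecutive integers, jumping over 0:
x = 1: LHS = 2·1³ - 3·1 - 3 = -4, RHS = 2·1² - 2·1 - 1 = -1; -4 ≠ -1 — holds  (d = -3)
x = 2: LHS = 2·2³ - 3·2 - 3 = 7, RHS = 2·2² - 2·2 - 1 = 3; 7 ≠ 3 — holds  (d = 4)
Away from these crossings d keeps a constant sign, and checking every integer in [-5, 5] confirms d ≠ 0 throughout. Hence the two sides are never equal, so the relation holds for every integer in [-5, 5].

Answer: All integers in [-5, 5]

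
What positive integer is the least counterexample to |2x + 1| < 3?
Testing positive integers:
x = 1: LHS = |2·1 + 1| = |3| = 3; 3 < 3 — FAILS  ← smallest positive counterexample

Answer: x = 1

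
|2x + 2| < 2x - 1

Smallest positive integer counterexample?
Testing positive integers:
x = 1: LHS = |2·1 + 2| = |4| = 4, RHS = 2·1 - 1 = 1; 4 < 1 — FAILS  ← smallest positive counterexample

Answer: x = 1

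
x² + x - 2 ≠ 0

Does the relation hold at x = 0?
x = 0: LHS = 0² + 0 - 2 = -2; -2 ≠ 0 — holds

The relation is satisfied at x = 0.

Answer: Yes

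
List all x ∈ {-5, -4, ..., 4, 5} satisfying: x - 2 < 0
Holds for: {-5, -4, -3, -2, -1, 0, 1}
Fails for: {2, 3, 4, 5}

Answer: {-5, -4, -3, -2, -1, 0, 1}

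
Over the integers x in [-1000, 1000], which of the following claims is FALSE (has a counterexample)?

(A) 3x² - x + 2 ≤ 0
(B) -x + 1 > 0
(A) x = 0: LHS = 3·0² - 0 + 2 = 2; 2 ≤ 0 — FAILS
(B) x = 1: LHS = -1 + 1 = 0; 0 > 0 — FAILS

Answer: Both A and B are false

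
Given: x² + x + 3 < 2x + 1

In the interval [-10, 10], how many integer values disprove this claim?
Counterexamples in [-10, 10]: {-10, -9, -8, -7, -6, -5, -4, -3, -2, -1, 0, 1, 2, 3, 4, 5, 6, 7, 8, 9, 10}.

Counting them gives 21 values.

Answer: 21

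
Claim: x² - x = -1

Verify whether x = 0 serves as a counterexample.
Substitute x = 0 into the relation:
x = 0: LHS = 0² - 0 = 0; 0 = -1 — FAILS

Since the claim fails at x = 0, this value is a counterexample.

Answer: Yes, x = 0 is a counterexample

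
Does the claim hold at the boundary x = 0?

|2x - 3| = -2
x = 0: LHS = |2·0 - 3| = |-3| = 3; 3 = -2 — FAILS

The relation fails at x = 0, so x = 0 is a counterexample.

Answer: No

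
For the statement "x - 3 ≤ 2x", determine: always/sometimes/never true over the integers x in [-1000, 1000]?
Holds at x = 0: LHS = 0 - 3 = -3, RHS = 2·0 = 0; -3 ≤ 0 — holds
Fails at x = -4: LHS = (-4) - 3 = -7, RHS = 2·(-4) = -8; -7 ≤ -8 — FAILS
It is satisfied by some integers in the range but not all.

Answer: Sometimes true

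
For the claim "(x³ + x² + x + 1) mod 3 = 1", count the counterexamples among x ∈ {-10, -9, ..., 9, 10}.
Counterexamples in [-10, 10]: {-10, -7, -4, -1, 2, 5, 8}.

Counting them gives 7 values.

Answer: 7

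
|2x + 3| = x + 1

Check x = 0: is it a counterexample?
Substitute x = 0 into the relation:
x = 0: LHS = |2·0 + 3| = |3| = 3, RHS = 0 + 1 = 1; 3 = 1 — FAILS

Since the claim fails at x = 0, this value is a counterexample.

Answer: Yes, x = 0 is a counterexample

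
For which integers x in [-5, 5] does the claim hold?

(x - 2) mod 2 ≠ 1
Holds for: {-4, -2, 0, 2, 4}
Fails for: {-5, -3, -1, 1, 3, 5}

Answer: {-4, -2, 0, 2, 4}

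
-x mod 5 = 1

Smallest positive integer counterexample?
Testing positive integers:
x = 1: LHS = (-1) mod 5 = 4; 4 = 1 — FAILS  ← smallest positive counterexample

Answer: x = 1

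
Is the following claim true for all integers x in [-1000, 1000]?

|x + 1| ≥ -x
The claim fails at x = -1:
x = -1: LHS = |(-1) + 1| = |0| = 0, RHS = -(-1) = 1; 0 ≥ 1 — FAILS

Because a single integer refutes it, the statement is false.

Answer: False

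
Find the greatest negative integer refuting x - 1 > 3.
Testing negative integers from -1 downward:
x = -1: LHS = (-1) - 1 = -2; -2 > 3 — FAILS  ← closest negative counterexample to 0

Answer: x = -1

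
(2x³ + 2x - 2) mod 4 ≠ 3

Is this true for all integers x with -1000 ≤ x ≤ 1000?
For a polynomial with integer coefficients, its value mod 4 depends only on x mod 4, so it suffices to check one representative of each residue class, x = 0, 1, 2, 3:
x = 0: LHS = (2·0³ + 2·0 - 2) mod 4 = (-2) mod 4 = 2; 2 ≠ 3 — holds
x = 1: LHS = (2·1³ + 2·1 - 2) mod 4 = 2 mod 4 = 2; 2 ≠ 3 — holds
x = 2: LHS = (2·2³ + 2·2 - 2) mod 4 = 18 mod 4 = 2; 2 ≠ 3 — holds
x = 3: LHS = (2·3³ + 2·3 - 2) mod 4 = 58 mod 4 = 2; 2 ≠ 3 — holds
The relation holds in every residue class, so the relation holds for every integer in [-1000, 1000].

No counterexample exists.

Answer: True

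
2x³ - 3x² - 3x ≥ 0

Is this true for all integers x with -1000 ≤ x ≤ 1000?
The claim fails at x = 1:
x = 1: LHS = 2·1³ - 3·1² - 3·1 = -4; -4 ≥ 0 — FAILS

Because a single integer refutes it, the statement is false.

Answer: False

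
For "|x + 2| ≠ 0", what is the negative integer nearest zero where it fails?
Testing negative integers from -1 downward:
x = -1: LHS = |(-1) + 2| = |1| = 1; 1 ≠ 0 — holds
x = -2: LHS = |(-2) + 2| = |0| = 0; 0 ≠ 0 — FAILS  ← closest negative counterexample to 0

Answer: x = -2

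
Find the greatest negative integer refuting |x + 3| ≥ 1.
Testing negative integers from -1 downward:
x = -1: LHS = |(-1) + 3| = |2| = 2; 2 ≥ 1 — holds
x = -2: LHS = |(-2) + 3| = |1| = 1; 1 ≥ 1 — holds
x = -3: LHS = |(-3) + 3| = |0| = 0; 0 ≥ 1 — FAILS  ← closest negative counterexample to 0

Answer: x = -3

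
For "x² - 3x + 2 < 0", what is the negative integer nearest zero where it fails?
Testing negative integers from -1 downward:
x = -1: LHS = (-1)² - 3·(-1) + 2 = 6; 6 < 0 — FAILS  ← closest negative counterexample to 0

Answer: x = -1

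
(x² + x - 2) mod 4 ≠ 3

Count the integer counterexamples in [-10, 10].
For a polynomial with integer coefficients, its value mod 4 depends only on x mod 4, so it suffices to check one representative of each residue class, x = 0, 1, 2, 3:
x = 0: LHS = (0² + 0 - 2) mod 4 = (-2) mod 4 = 2; 2 ≠ 3 — holds
x = 1: LHS = (1² + 1 - 2) mod 4 = 0 mod 4 = 0; 0 ≠ 3 — holds
x = 2: LHS = (2² + 2 - 2) mod 4 = 4 mod 4 = 0; 0 ≠ 3 — holds
x = 3: LHS = (3² + 3 - 2) mod 4 = 10 mod 4 = 2; 2 ≠ 3 — holds
The relation holds in every residue class, so the relation holds for every integer in [-10, 10].

No counterexample appears in that range.

Answer: 0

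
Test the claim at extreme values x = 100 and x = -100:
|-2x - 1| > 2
x = 100: LHS = |-2·100 - 1| = |-201| = 201; 201 > 2 — holds
x = -100: LHS = |-2·(-100) - 1| = |199| = 199; 199 > 2 — holds

Answer: Yes, holds for both x = 100 and x = -100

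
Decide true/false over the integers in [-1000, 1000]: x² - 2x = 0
The claim fails at x = 1:
x = 1: LHS = 1² - 2·1 = -1; -1 = 0 — FAILS

Because a single integer refutes it, the statement is false.

Answer: False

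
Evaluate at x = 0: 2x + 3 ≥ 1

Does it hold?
x = 0: LHS = 2·0 + 3 = 3; 3 ≥ 1 — holds

The relation is satisfied at x = 0.

Answer: Yes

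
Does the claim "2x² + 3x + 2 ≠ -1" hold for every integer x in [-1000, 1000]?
Over all integers in [-1000, 1000], LHS − RHS is always positive; it is smallest at x = -1, where it equals 2:
x = -1: LHS = 2·(-1)² + 3·(-1) + 2 = 1; 1 ≠ -1 — holds
At the ends of the range:
x = -1000: LHS = 2·(-1000)² + 3·(-1000) + 2 = 1997002; 1997002 ≠ -1 — holds
x = 1000: LHS = 2·1000² + 3·1000 + 2 = 2003002; 2003002 ≠ -1 — holds
Hence LHS − RHS is never 0, i.e. the two sides are never equal, so the relation holds for every integer in [-1000, 1000].

No counterexample exists.

Answer: True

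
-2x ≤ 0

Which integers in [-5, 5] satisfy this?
Holds for: {0, 1, 2, 3, 4, 5}
Fails for: {-5, -4, -3, -2, -1}

Answer: {0, 1, 2, 3, 4, 5}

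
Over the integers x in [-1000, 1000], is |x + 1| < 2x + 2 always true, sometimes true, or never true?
Holds at x = 0: LHS = |0 + 1| = |1| = 1, RHS = 2·0 + 2 = 2; 1 < 2 — holds
Fails at x = -1: LHS = |(-1) + 1| = |0| = 0, RHS = 2·(-1) + 2 = 0; 0 < 0 — FAILS
It is satisfied by some integers in the range but not all.

Answer: Sometimes true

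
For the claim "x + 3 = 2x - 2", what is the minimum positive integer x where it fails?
Testing positive integers:
x = 1: LHS = 1 + 3 = 4, RHS = 2·1 - 2 = 0; 4 = 0 — FAILS  ← smallest positive counterexample

Answer: x = 1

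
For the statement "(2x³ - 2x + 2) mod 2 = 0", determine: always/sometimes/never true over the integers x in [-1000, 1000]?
For a polynomial with integer coefficients, its value mod 2 depends only on x mod 2, so it suffices to check one representative of each residue class, x = 0, 1:
x = 0: LHS = (2·0³ - 2·0 + 2) mod 2 = 2 mod 2 = 0; 0 = 0 — holds
x = 1: LHS = (2·1³ - 2·1 + 2) mod 2 = 2 mod 2 = 0; 0 = 0 — holds
The relation holds in every residue class, so the relation holds for every integer in [-1000, 1000].

No counterexample exists.

Answer: Always true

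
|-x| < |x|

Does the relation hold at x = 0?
x = 0: LHS = |-0| = |0| = 0, RHS = |0| = 0; 0 < 0 — FAILS

The relation fails at x = 0, so x = 0 is a counterexample.

Answer: No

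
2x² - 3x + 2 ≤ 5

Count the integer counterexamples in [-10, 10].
Counterexamples in [-10, 10]: {-10, -9, -8, -7, -6, -5, -4, -3, -2, -1, 3, 4, 5, 6, 7, 8, 9, 10}.

Counting them gives 18 values.

Answer: 18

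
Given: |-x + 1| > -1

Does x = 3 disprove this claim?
Substitute x = 3 into the relation:
x = 3: LHS = |-3 + 1| = |-2| = 2; 2 > -1 — holds

The relation holds at x = 3, so it is not a counterexample.

Answer: No, x = 3 is not a counterexample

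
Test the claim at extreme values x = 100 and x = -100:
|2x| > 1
x = 100: LHS = |2·100| = |200| = 200; 200 > 1 — holds
x = -100: LHS = |2·(-100)| = |-200| = 200; 200 > 1 — holds

Answer: Yes, holds for both x = 100 and x = -100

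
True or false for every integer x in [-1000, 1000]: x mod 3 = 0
The claim fails at x = 1:
x = 1: LHS = 1 mod 3 = 1; 1 = 0 — FAILS

Because a single integer refutes it, the statement is false.

Answer: False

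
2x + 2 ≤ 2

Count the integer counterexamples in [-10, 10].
Counterexamples in [-10, 10]: {1, 2, 3, 4, 5, 6, 7, 8, 9, 10}.

Counting them gives 10 values.

Answer: 10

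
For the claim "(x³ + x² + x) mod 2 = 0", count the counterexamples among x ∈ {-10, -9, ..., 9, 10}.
Counterexamples in [-10, 10]: {-9, -7, -5, -3, -1, 1, 3, 5, 7, 9}.

Counting them gives 10 values.

Answer: 10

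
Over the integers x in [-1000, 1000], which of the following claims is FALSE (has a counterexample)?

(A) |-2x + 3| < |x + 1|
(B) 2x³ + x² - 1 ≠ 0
(A) x = 0: LHS = |-2·0 + 3| = |3| = 3, RHS = |0 + 1| = |1| = 1; 3 < 1 — FAILS

(B) Track d = LHS − RHS over the integers in [-1000, 1000]. Equality would need d = 0, but d changes sign only between consecutive integers, jumping over 0:
x = 0: LHS = 2·0³ + 0² - 1 = -1; -1 ≠ 0 — holds  (d = -1)
x = 1: LHS = 2·1³ + 1² - 1 = 2; 2 ≠ 0 — holds  (d = 2)
Away from these crossings d keeps a constant sign, and checking every integer in [-1000, 1000] confirms d ≠ 0 throughout. Hence the two sides are never equal, so the relation holds for every integer in [-1000, 1000].

Only (A) has a counterexample.

Answer: A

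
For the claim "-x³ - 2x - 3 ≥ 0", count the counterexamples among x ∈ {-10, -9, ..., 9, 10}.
Counterexamples in [-10, 10]: {0, 1, 2, 3, 4, 5, 6, 7, 8, 9, 10}.

Counting them gives 11 values.

Answer: 11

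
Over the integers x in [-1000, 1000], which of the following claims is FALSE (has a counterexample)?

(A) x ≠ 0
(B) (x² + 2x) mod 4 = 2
(A) x = 0: 0 ≠ 0 — FAILS
(B) x = 0: LHS = (0² + 2·0) mod 4 = 0 mod 4 = 0; 0 = 2 — FAILS

Answer: Both A and B are false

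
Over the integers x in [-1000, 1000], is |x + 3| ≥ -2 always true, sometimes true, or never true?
An absolute value is never negative, so the left side is ≥ 0 for every x, while the right side is -2. Tightest case in [-1000, 1000] is x = -3:
x = -3: LHS = |(-3) + 3| = |0| = 0; 0 ≥ -2 — holds
Hence LHS − RHS is never negative, i.e. LHS ≥ RHS throughout, so the relation holds for every integer in [-1000, 1000].

No counterexample exists.

Answer: Always true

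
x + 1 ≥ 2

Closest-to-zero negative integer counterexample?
Testing negative integers from -1 downward:
x = -1: LHS = (-1) + 1 = 0; 0 ≥ 2 — FAILS  ← closest negative counterexample to 0

Answer: x = -1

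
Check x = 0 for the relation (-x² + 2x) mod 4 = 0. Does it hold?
x = 0: LHS = (-0² + 2·0) mod 4 = 0 mod 4 = 0; 0 = 0 — holds

The relation is satisfied at x = 0.

Answer: Yes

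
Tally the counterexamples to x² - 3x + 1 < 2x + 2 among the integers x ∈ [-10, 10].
Counterexamples in [-10, 10]: {-10, -9, -8, -7, -6, -5, -4, -3, -2, -1, 6, 7, 8, 9, 10}.

Counting them gives 15 values.

Answer: 15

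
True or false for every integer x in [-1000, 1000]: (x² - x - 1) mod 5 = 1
The claim fails at x = 0:
x = 0: LHS = (0² - 0 - 1) mod 5 = (-1) mod 5 = 4; 4 = 1 — FAILS

Because a single integer refutes it, the statement is false.

Answer: False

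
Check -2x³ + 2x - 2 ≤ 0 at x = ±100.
x = 100: LHS = -2·100³ + 2·100 - 2 = -1999802; -1999802 ≤ 0 — holds
x = -100: LHS = -2·(-100)³ + 2·(-100) - 2 = 1999798; 1999798 ≤ 0 — FAILS

Answer: Partially: holds for x = 100, fails for x = -100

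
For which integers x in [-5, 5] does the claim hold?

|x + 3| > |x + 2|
Holds for: {-2, -1, 0, 1, 2, 3, 4, 5}
Fails for: {-5, -4, -3}

Answer: {-2, -1, 0, 1, 2, 3, 4, 5}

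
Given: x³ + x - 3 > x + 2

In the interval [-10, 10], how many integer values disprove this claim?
Counterexamples in [-10, 10]: {-10, -9, -8, -7, -6, -5, -4, -3, -2, -1, 0, 1}.

Counting them gives 12 values.

Answer: 12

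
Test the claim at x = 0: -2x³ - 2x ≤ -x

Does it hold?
x = 0: LHS = -2·0³ - 2·0 = 0, RHS = -0 = 0; 0 ≤ 0 — holds

The relation is satisfied at x = 0.

Answer: Yes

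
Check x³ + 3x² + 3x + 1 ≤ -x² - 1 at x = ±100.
x = 100: LHS = 100³ + 3·100² + 3·100 + 1 = 1030301, RHS = -100² - 1 = -10001; 1030301 ≤ -10001 — FAILS
x = -100: LHS = (-100)³ + 3·(-100)² + 3·(-100) + 1 = -970299, RHS = -(-100)² - 1 = -10001; -970299 ≤ -10001 — holds

Answer: Partially: fails for x = 100, holds for x = -100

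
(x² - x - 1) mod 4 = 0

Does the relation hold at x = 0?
x = 0: LHS = (0² - 0 - 1) mod 4 = (-1) mod 4 = 3; 3 = 0 — FAILS

The relation fails at x = 0, so x = 0 is a counterexample.

Answer: No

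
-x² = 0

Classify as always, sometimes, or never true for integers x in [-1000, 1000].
Holds at x = 0: LHS = -0² = 0; 0 = 0 — holds
Fails at x = 1: LHS = -1² = -1; -1 = 0 — FAILS
It is satisfied by some integers in the range but not all.

Answer: Sometimes true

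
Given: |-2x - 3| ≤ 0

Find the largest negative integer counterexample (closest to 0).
Testing negative integers from -1 downward:
x = -1: LHS = |-2·(-1) - 3| = |-1| = 1; 1 ≤ 0 — FAILS  ← closest negative counterexample to 0

Answer: x = -1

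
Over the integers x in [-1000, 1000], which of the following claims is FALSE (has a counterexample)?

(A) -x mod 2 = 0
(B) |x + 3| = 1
(A) x = 1: LHS = (-1) mod 2 = 1; 1 = 0 — FAILS
(B) x = 0: LHS = |0 + 3| = |3| = 3; 3 = 1 — FAILS

Answer: Both A and B are false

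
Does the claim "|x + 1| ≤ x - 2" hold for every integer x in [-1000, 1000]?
The claim fails at x = 0:
x = 0: LHS = |0 + 1| = |1| = 1, RHS = 0 - 2 = -2; 1 ≤ -2 — FAILS

Because a single integer refutes it, the statement is false.

Answer: False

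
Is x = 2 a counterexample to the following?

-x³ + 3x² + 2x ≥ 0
Substitute x = 2 into the relation:
x = 2: LHS = -2³ + 3·2² + 2·2 = 8; 8 ≥ 0 — holds

The claim holds here, so x = 2 is not a counterexample. (A counterexample exists elsewhere, e.g. x = 4.)

Answer: No, x = 2 is not a counterexample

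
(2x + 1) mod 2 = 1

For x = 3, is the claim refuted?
Substitute x = 3 into the relation:
x = 3: LHS = (2·3 + 1) mod 2 = 7 mod 2 = 1; 1 = 1 — holds

The relation holds at x = 3, so it is not a counterexample.

Answer: No, x = 3 is not a counterexample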